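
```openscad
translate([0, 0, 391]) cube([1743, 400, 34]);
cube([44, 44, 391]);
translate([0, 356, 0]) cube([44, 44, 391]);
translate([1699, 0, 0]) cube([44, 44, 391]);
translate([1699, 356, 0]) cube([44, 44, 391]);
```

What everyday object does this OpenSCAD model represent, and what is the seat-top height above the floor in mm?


A bench. The seat-top height is 425 mm.

A long slab on four corner posts — a bench. The slab sits at z = 391 with thickness 34, so the top is 391 + 34 = 425 mm.


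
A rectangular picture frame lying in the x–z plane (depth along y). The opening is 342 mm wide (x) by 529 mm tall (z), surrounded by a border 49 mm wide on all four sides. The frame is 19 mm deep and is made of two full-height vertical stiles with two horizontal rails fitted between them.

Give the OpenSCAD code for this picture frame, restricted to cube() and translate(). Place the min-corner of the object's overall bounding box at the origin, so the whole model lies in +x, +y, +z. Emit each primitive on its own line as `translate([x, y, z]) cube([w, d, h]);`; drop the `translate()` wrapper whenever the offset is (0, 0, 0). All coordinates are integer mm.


cube([49, 19, 627]);
translate([391, 0, 0]) cube([49, 19, 627]);
translate([49, 0, 0]) cube([342, 19, 49]);
translate([49, 0, 578]) cube([342, 19, 49]);


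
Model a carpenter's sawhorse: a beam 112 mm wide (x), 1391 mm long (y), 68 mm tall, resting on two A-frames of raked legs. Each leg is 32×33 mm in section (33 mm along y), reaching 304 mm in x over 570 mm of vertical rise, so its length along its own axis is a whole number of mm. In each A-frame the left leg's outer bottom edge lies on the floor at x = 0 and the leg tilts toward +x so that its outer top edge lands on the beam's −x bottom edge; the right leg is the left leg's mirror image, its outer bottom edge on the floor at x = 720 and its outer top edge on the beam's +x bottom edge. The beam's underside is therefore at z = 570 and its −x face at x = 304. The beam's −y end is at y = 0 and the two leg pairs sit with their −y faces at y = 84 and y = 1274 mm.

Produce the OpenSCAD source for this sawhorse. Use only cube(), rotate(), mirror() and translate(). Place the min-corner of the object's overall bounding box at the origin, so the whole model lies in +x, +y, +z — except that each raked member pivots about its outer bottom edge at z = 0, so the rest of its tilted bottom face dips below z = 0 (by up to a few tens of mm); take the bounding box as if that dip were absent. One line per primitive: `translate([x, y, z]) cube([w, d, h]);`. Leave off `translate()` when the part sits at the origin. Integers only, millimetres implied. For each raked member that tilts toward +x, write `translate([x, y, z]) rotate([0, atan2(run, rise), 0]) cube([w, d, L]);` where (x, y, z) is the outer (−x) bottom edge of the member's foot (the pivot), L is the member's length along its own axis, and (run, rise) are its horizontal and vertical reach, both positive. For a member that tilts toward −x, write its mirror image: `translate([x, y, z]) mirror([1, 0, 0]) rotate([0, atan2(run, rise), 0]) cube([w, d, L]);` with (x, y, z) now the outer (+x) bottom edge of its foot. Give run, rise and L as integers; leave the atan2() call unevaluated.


// leg length = √(304² + 570²) = 646
// right-leg outer foot x = 2·304 + 112 = 720
// beam min-corner = (304, 0, 570)
translate([304, 0, 570]) cube([112, 1391, 68]);
translate([0, 84, 0]) rotate([0, atan2(304, 570), 0]) cube([32, 33, 646]);
translate([720, 84, 0]) mirror([1, 0, 0]) rotate([0, atan2(304, 570), 0]) cube([32, 33, 646]);
translate([0, 1274, 0]) rotate([0, atan2(304, 570), 0]) cube([32, 33, 646]);
translate([720, 1274, 0]) mirror([1, 0, 0]) rotate([0, atan2(304, 570), 0]) cube([32, 33, 646]);


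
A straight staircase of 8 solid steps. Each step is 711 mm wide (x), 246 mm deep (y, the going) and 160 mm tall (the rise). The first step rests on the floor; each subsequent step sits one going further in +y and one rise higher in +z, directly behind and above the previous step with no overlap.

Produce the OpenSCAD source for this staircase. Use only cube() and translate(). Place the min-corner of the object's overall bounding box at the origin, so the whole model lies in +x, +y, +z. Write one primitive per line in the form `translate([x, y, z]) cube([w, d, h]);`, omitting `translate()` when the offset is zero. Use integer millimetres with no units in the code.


cube([711, 246, 160]);
translate([0, 246, 160]) cube([711, 246, 160]);
translate([0, 492, 320]) cube([711, 246, 160]);
translate([0, 738, 480]) cube([711, 246, 160]);
translate([0, 984, 640]) cube([711, 246, 160]);
translate([0, 1230, 800]) cube([711, 246, 160]);
translate([0, 1476, 960]) cube([711, 246, 160]);
translate([0, 1722, 1120]) cube([711, 246, 160]);


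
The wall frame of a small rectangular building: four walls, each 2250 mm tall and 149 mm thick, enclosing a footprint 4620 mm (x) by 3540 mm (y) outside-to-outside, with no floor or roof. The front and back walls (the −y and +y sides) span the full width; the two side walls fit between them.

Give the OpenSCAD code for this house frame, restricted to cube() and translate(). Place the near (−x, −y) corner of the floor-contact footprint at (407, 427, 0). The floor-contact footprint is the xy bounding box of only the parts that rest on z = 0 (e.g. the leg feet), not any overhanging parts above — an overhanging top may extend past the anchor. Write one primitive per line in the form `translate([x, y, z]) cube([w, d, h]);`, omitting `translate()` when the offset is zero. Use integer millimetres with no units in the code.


translate([407, 427, 0]) cube([4620, 149, 2250]);
translate([407, 3818, 0]) cube([4620, 149, 2250]);
translate([407, 576, 0]) cube([149, 3242, 2250]);
translate([4878, 576, 0]) cube([149, 3242, 2250]);


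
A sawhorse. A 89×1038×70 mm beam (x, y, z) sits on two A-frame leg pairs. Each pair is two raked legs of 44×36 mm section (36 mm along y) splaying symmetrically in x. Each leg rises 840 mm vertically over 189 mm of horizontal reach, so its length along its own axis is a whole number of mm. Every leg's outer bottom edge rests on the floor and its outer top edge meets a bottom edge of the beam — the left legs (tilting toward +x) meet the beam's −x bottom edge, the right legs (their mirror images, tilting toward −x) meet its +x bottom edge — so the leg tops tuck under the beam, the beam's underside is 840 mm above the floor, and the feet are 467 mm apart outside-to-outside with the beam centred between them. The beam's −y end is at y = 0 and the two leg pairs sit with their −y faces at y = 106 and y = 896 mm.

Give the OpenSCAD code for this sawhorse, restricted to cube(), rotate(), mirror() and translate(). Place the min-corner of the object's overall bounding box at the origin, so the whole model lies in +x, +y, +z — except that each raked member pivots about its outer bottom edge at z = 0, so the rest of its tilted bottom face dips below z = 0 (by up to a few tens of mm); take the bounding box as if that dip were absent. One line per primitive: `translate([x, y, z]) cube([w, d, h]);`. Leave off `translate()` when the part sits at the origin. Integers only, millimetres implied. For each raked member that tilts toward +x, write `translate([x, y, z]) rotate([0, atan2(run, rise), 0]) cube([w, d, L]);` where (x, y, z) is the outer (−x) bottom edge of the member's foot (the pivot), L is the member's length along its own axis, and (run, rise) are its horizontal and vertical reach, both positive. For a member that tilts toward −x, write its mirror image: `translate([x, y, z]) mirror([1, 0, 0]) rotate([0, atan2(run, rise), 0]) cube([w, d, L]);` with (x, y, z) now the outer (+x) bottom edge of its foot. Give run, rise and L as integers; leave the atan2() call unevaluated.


translate([189, 0, 840]) cube([89, 1038, 70]);
translate([0, 106, 0]) rotate([0, atan2(189, 840), 0]) cube([44, 36, 861]);
translate([467, 106, 0]) mirror([1, 0, 0]) rotate([0, atan2(189, 840), 0]) cube([44, 36, 861]);
translate([0, 896, 0]) rotate([0, atan2(189, 840), 0]) cube([44, 36, 861]);
translate([467, 896, 0]) mirror([1, 0, 0]) rotate([0, atan2(189, 840), 0]) cube([44, 36, 861]);


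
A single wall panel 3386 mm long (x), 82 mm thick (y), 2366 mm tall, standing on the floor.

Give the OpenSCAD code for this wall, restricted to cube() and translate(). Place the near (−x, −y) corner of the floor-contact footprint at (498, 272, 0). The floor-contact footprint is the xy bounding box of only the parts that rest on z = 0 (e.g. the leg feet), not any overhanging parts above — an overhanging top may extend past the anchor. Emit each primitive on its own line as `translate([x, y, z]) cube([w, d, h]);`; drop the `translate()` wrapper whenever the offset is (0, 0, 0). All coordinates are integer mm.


translate([498, 272, 0]) cube([3386, 82, 2366]);


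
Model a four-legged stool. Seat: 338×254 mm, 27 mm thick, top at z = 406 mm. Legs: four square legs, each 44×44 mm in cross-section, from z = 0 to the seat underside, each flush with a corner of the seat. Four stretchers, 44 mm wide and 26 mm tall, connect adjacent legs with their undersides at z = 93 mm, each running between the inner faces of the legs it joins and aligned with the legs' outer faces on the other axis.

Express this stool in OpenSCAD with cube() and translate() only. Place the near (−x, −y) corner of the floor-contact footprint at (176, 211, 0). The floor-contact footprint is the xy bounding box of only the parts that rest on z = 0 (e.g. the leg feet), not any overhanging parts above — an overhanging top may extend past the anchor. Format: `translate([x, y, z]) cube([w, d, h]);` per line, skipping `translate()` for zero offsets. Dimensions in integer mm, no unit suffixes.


translate([176, 211, 379]) cube([338, 254, 27]);
translate([176, 211, 0]) cube([44, 44, 379]);
translate([470, 211, 0]) cube([44, 44, 379]);
translate([176, 421, 0]) cube([44, 44, 379]);
translate([470, 421, 0]) cube([44, 44, 379]);
translate([220, 211, 93]) cube([250, 44, 26]);
translate([220, 421, 93]) cube([250, 44, 26]);
translate([176, 255, 93]) cube([44, 166, 26]);
translate([470, 255, 93]) cube([44, 166, 26]);


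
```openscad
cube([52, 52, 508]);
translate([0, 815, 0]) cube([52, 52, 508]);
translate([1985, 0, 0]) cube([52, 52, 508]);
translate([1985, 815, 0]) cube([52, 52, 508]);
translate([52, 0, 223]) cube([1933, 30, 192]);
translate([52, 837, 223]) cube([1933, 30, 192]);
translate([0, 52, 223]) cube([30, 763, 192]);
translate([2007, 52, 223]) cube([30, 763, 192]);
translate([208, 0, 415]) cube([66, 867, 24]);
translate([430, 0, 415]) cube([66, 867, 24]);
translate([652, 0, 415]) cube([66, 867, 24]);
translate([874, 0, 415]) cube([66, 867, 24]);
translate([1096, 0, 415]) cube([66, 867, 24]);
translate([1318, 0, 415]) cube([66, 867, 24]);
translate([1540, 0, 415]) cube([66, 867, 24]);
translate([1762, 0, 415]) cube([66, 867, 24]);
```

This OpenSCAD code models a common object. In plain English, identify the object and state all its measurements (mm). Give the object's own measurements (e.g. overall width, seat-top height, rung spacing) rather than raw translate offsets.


A bed frame 2037 mm long (x) by 867 mm wide (y). Four 52×52 mm corner posts, 508 mm tall, at the corners of the footprint. Four rails of 30 mm thickness and 192 mm height run between adjacent posts with their undersides at z = 223 mm, their outer faces flush with the outside of the frame (the two x-running rails run between the posts' inner faces; the two y-running rails run between the posts' inner faces). 8 slats, each 66 mm wide (x) and 24 mm thick, lie across the top of the two x-running rails, running the full 867 mm width of the frame in y; along x they sit between the end posts with a 156 mm gap after the −x posts and between neighbouring slats, leaving 157 mm before the +x posts.


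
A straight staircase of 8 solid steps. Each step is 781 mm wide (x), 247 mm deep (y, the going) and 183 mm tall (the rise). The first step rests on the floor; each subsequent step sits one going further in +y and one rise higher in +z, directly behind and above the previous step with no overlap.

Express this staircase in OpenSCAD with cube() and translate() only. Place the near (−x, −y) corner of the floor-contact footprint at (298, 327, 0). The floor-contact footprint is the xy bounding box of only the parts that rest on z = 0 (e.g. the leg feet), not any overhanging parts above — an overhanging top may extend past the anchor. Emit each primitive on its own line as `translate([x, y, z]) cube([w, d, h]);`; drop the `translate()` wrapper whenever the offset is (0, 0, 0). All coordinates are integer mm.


translate([298, 327, 0]) cube([781, 247, 183]);
translate([298, 574, 183]) cube([781, 247, 183]);
translate([298, 821, 366]) cube([781, 247, 183]);
translate([298, 1068, 549]) cube([781, 247, 183]);
translate([298, 1315, 732]) cube([781, 247, 183]);
translate([298, 1562, 915]) cube([781, 247, 183]);
translate([298, 1809, 1098]) cube([781, 247, 183]);
translate([298, 2056, 1281]) cube([781, 247, 183]);


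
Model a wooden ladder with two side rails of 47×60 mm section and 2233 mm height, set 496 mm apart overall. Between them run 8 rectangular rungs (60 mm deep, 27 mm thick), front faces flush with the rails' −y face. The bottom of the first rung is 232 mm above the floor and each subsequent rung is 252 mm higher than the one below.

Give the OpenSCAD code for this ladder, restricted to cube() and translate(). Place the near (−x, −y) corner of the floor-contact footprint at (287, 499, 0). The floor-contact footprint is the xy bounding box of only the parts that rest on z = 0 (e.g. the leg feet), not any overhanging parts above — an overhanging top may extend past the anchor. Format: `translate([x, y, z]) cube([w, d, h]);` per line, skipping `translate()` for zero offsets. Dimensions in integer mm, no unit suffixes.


// rung span = 496 - 2*47 = 402
// rung[k] z = 232 + k*252
translate([287, 499, 0]) cube([47, 60, 2233]);
translate([736, 499, 0]) cube([47, 60, 2233]);
translate([334, 499, 232]) cube([402, 60, 27]);
translate([334, 499, 484]) cube([402, 60, 27]);
translate([334, 499, 736]) cube([402, 60, 27]);
translate([334, 499, 988]) cube([402, 60, 27]);
translate([334, 499, 1240]) cube([402, 60, 27]);
translate([334, 499, 1492]) cube([402, 60, 27]);
translate([334, 499, 1744]) cube([402, 60, 27]);
translate([334, 499, 1996]) cube([402, 60, 27]);


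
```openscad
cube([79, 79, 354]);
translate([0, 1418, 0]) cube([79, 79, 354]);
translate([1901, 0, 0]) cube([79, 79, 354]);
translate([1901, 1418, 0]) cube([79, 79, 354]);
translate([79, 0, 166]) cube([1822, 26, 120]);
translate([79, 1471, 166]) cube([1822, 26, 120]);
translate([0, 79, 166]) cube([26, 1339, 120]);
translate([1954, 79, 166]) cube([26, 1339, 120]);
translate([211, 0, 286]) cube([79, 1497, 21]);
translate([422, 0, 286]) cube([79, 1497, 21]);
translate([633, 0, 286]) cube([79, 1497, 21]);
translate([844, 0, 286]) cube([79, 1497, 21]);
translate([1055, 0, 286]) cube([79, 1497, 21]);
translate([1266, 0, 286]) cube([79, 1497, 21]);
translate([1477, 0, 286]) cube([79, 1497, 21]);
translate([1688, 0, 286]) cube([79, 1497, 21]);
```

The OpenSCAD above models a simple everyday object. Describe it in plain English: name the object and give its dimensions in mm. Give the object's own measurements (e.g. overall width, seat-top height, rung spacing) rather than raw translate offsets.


A bed frame 1980 mm long (x) by 1497 mm wide (y). Four 79×79 mm corner posts, 354 mm tall, at the corners of the footprint. Four rails of 26 mm thickness and 120 mm height run between adjacent posts with their undersides at z = 166 mm, their outer faces flush with the outside of the frame (the two x-running rails run between the posts' inner faces; the two y-running rails run between the posts' inner faces). 8 slats, each 79 mm wide (x) and 21 mm thick, lie across the top of the two x-running rails, running the full 1497 mm width of the frame in y; along x they sit between the end posts with a 132 mm gap after the −x posts and between neighbouring slats, leaving 134 mm before the +x posts.


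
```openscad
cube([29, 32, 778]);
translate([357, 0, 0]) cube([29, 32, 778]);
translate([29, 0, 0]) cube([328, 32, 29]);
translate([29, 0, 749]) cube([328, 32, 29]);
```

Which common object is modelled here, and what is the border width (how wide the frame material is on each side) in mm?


A picture frame. The border width is 29 mm.

Four thin pieces enclosing a rectangular opening — a picture frame. The two full-height stiles are 778 mm tall; the top rail sits at z = 749 and is 29 mm tall, so the border above the opening is 778 − 749 = 29 mm, matching the stile x-width.


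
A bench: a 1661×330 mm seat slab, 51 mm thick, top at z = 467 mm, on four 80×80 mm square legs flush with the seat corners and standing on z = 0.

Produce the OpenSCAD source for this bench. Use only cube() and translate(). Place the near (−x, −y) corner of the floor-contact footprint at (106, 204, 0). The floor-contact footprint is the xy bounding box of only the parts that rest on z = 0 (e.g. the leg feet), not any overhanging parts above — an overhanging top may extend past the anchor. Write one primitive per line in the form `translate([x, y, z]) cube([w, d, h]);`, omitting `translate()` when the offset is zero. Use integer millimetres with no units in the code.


translate([106, 204, 416]) cube([1661, 330, 51]);
translate([106, 204, 0]) cube([80, 80, 416]);
translate([106, 454, 0]) cube([80, 80, 416]);
translate([1687, 204, 0]) cube([80, 80, 416]);
translate([1687, 454, 0]) cube([80, 80, 416]);


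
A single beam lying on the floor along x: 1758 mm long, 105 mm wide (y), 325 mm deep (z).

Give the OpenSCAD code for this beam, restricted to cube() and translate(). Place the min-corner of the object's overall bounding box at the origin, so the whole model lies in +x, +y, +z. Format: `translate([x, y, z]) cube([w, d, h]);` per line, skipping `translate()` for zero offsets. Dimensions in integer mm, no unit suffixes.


cube([1758, 105, 325]);


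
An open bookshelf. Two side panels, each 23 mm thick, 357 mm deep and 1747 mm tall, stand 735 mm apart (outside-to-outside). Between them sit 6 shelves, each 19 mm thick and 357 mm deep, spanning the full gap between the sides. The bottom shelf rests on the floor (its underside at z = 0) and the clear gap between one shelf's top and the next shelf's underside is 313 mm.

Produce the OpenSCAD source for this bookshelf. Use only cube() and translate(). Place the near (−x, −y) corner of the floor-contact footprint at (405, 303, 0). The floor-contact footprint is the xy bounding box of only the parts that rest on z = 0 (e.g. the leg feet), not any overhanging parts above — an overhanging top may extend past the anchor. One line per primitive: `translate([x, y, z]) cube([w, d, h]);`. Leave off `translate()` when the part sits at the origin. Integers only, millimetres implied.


translate([405, 303, 0]) cube([23, 357, 1747]);
translate([1117, 303, 0]) cube([23, 357, 1747]);
translate([428, 303, 0]) cube([689, 357, 19]);
translate([428, 303, 332]) cube([689, 357, 19]);
translate([428, 303, 664]) cube([689, 357, 19]);
translate([428, 303, 996]) cube([689, 357, 19]);
translate([428, 303, 1328]) cube([689, 357, 19]);
translate([428, 303, 1660]) cube([689, 357, 19]);


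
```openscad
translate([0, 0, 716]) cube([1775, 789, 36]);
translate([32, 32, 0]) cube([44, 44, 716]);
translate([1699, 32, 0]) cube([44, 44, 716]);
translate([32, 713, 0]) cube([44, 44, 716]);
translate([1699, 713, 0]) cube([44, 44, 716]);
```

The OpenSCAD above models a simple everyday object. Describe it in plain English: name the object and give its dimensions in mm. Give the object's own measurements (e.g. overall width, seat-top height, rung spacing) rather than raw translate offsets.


A table: top 1775 mm (x) × 789 mm (y), 36 mm thick, upper face at z = 752 mm, on four 44×44 mm square legs, each inset 32 mm from the nearest pair of top edges from z = 0 to the bottom of the top.


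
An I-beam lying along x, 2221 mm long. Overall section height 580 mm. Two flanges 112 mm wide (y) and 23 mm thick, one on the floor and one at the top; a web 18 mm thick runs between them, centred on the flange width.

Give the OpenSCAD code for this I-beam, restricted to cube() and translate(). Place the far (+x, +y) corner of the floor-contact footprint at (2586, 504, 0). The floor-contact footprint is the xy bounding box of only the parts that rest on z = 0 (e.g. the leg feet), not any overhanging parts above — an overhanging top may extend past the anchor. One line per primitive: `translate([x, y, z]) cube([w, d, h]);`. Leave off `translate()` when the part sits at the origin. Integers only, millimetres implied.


translate([365, 392, 0]) cube([2221, 112, 23]);
translate([365, 439, 23]) cube([2221, 18, 534]);
translate([365, 392, 557]) cube([2221, 112, 23]);


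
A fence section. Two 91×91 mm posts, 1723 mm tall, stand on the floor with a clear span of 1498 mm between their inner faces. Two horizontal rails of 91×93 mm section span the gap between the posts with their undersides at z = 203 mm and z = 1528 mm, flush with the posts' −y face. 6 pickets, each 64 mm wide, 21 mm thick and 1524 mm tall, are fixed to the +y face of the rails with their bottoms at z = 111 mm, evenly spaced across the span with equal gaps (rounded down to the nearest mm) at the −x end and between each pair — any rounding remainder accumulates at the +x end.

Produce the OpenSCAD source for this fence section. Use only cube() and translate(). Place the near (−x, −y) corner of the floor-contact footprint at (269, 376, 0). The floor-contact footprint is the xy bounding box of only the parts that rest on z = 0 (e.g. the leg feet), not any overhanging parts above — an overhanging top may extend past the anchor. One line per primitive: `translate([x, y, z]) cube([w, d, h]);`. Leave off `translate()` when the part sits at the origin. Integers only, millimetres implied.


translate([269, 376, 0]) cube([91, 91, 1723]);
translate([1858, 376, 0]) cube([91, 91, 1723]);
translate([360, 376, 203]) cube([1498, 91, 93]);
translate([360, 376, 1528]) cube([1498, 91, 93]);
translate([519, 467, 111]) cube([64, 21, 1524]);
translate([742, 467, 111]) cube([64, 21, 1524]);
translate([965, 467, 111]) cube([64, 21, 1524]);
translate([1188, 467, 111]) cube([64, 21, 1524]);
translate([1411, 467, 111]) cube([64, 21, 1524]);
translate([1634, 467, 111]) cube([64, 21, 1524]);


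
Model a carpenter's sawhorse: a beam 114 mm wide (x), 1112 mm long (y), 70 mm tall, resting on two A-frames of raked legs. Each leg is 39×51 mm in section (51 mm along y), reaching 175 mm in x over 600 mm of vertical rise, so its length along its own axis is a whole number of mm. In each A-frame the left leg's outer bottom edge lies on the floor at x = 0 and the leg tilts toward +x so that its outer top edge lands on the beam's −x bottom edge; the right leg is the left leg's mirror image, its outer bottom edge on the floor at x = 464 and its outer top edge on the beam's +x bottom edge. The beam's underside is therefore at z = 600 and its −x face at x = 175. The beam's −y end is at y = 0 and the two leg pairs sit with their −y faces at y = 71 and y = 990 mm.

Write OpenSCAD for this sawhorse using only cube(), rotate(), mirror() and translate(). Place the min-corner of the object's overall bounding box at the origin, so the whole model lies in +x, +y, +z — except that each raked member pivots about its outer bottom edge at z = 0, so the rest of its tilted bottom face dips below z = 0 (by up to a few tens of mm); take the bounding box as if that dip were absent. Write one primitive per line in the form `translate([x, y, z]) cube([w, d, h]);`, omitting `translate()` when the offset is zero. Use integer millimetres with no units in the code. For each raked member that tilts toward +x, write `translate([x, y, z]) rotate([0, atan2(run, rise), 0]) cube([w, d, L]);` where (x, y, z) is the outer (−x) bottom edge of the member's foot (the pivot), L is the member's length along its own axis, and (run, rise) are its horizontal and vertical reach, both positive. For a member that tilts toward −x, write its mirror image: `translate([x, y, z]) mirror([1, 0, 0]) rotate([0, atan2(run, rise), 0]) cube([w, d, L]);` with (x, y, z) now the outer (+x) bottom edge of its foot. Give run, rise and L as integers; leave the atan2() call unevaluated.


// leg length = √(175² + 600²) = 625
// right-leg outer foot x = 2·175 + 114 = 464
// beam min-corner = (175, 0, 600)
translate([175, 0, 600]) cube([114, 1112, 70]);
translate([0, 71, 0]) rotate([0, atan2(175, 600), 0]) cube([39, 51, 625]);
translate([464, 71, 0]) mirror([1, 0, 0]) rotate([0, atan2(175, 600), 0]) cube([39, 51, 625]);
translate([0, 990, 0]) rotate([0, atan2(175, 600), 0]) cube([39, 51, 625]);
translate([464, 990, 0]) mirror([1, 0, 0]) rotate([0, atan2(175, 600), 0]) cube([39, 51, 625]);


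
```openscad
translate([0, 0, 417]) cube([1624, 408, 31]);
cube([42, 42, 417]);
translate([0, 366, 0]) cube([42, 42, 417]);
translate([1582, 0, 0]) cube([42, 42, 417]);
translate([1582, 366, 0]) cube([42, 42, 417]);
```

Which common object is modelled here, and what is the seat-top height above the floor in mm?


A bench. The seat-top height is 448 mm.

A long slab on four corner posts — a bench. The slab sits at z = 417 with thickness 31, so the top is 417 + 31 = 448 mm.


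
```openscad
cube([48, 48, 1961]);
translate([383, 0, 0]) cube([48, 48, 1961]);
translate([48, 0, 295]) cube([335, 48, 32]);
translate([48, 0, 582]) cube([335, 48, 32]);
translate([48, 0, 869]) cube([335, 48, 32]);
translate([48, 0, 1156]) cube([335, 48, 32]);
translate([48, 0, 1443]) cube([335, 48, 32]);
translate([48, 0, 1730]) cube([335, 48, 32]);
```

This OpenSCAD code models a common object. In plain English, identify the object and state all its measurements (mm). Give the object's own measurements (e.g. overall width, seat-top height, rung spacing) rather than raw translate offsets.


A straight ladder. Two 48×48 mm vertical rails, 1961 mm tall, stand 431 mm apart (outside-to-outside) with their front faces coplanar on the −y side. 6 rungs, each 48 mm deep and 32 mm tall, span between the inner faces of the rails, front faces flush with the rails. The lowest rung's underside is at z = 295 mm and rungs are spaced 287 mm apart (underside to underside).


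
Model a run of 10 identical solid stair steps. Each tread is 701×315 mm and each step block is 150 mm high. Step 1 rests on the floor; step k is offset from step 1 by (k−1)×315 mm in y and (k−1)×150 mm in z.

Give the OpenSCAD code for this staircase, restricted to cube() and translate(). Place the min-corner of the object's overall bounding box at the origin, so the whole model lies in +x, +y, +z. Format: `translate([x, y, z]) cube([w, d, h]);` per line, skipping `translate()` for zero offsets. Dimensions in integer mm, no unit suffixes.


cube([701, 315, 150]);
translate([0, 315, 150]) cube([701, 315, 150]);
translate([0, 630, 300]) cube([701, 315, 150]);
translate([0, 945, 450]) cube([701, 315, 150]);
translate([0, 1260, 600]) cube([701, 315, 150]);
translate([0, 1575, 750]) cube([701, 315, 150]);
translate([0, 1890, 900]) cube([701, 315, 150]);
translate([0, 2205, 1050]) cube([701, 315, 150]);
translate([0, 2520, 1200]) cube([701, 315, 150]);
translate([0, 2835, 1350]) cube([701, 315, 150]);


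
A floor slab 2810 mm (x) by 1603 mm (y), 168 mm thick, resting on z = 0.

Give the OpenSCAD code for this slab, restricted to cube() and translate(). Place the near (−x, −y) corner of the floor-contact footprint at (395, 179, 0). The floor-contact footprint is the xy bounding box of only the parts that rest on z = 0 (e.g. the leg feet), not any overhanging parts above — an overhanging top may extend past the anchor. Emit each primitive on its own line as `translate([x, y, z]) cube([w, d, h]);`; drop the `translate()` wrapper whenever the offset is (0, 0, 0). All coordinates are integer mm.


translate([395, 179, 0]) cube([2810, 1603, 168]);


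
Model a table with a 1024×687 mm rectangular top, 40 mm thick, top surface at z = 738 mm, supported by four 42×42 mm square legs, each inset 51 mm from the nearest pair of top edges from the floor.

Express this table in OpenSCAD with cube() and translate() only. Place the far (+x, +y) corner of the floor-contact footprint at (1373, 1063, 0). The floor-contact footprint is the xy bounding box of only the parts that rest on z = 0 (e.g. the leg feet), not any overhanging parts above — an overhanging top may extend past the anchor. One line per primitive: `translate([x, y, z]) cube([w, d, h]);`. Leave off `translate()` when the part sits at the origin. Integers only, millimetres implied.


// leg_h = 738 - 40 = 698
translate([400, 427, 698]) cube([1024, 687, 40]);
translate([451, 478, 0]) cube([42, 42, 698]);
translate([1331, 478, 0]) cube([42, 42, 698]);
translate([451, 1021, 0]) cube([42, 42, 698]);
translate([1331, 1021, 0]) cube([42, 42, 698]);


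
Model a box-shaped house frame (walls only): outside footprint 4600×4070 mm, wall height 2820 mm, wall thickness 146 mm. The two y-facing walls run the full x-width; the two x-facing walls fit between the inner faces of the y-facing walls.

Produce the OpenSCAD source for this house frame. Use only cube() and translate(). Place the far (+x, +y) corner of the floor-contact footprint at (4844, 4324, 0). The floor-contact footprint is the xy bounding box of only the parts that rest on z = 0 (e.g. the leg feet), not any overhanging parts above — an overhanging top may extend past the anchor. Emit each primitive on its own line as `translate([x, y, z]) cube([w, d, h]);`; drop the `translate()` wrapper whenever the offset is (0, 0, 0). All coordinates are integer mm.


translate([244, 254, 0]) cube([4600, 146, 2820]);
translate([244, 4178, 0]) cube([4600, 146, 2820]);
translate([244, 400, 0]) cube([146, 3778, 2820]);
translate([4698, 400, 0]) cube([146, 3778, 2820]);


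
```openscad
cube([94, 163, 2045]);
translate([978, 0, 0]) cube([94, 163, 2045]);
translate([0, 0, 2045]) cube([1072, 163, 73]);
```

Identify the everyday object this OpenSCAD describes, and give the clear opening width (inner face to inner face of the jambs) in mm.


A door frame. The clear opening width is 884 mm.

Two 2045 mm tall posts with a header on top — a door frame. The left jamb is 94 mm wide at x = 0; the right jamb starts at x = 978. The clear opening is 978 − 94 = 884 mm.


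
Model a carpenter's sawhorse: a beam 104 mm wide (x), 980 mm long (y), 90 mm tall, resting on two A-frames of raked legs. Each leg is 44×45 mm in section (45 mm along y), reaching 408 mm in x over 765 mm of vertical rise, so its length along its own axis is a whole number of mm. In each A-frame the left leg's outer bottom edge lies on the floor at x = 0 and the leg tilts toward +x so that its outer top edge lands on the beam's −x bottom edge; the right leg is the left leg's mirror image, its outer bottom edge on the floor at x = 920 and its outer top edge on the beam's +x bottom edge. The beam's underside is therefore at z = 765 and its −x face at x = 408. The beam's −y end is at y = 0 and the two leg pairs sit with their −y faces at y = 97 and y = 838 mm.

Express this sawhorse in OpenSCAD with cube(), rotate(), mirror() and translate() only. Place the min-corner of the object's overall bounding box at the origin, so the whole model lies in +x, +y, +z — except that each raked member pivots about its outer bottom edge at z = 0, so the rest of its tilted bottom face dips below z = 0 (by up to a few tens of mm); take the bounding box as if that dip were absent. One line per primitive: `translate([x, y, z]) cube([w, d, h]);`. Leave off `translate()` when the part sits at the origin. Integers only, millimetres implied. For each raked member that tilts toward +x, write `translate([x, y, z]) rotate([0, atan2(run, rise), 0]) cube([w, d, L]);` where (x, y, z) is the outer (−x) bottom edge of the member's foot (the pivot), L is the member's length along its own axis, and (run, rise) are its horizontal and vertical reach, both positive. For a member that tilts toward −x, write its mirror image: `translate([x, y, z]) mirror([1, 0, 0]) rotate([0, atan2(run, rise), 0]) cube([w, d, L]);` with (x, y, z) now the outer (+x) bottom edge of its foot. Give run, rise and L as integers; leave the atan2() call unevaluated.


translate([408, 0, 765]) cube([104, 980, 90]);
translate([0, 97, 0]) rotate([0, atan2(408, 765), 0]) cube([44, 45, 867]);
translate([920, 97, 0]) mirror([1, 0, 0]) rotate([0, atan2(408, 765), 0]) cube([44, 45, 867]);
translate([0, 838, 0]) rotate([0, atan2(408, 765), 0]) cube([44, 45, 867]);
translate([920, 838, 0]) mirror([1, 0, 0]) rotate([0, atan2(408, 765), 0]) cube([44, 45, 867]);


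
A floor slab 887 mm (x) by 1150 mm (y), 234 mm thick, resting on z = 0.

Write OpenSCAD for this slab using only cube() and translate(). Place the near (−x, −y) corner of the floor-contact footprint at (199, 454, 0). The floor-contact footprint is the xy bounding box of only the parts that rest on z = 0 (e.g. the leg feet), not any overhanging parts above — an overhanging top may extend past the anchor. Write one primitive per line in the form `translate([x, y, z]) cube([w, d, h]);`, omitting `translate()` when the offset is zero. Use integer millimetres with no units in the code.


translate([199, 454, 0]) cube([887, 1150, 234]);


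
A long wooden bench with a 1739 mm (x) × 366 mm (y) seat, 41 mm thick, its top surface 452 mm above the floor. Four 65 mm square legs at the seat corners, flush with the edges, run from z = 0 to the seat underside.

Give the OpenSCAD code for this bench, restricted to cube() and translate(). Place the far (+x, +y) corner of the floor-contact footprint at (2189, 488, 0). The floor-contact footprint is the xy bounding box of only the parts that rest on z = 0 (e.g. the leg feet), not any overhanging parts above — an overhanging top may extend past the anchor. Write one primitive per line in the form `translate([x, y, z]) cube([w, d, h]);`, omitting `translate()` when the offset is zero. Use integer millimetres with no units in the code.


// leg_h = 452 − 41 = 411
translate([450, 122, 411]) cube([1739, 366, 41]);
translate([450, 122, 0]) cube([65, 65, 411]);
translate([450, 423, 0]) cube([65, 65, 411]);
translate([2124, 122, 0]) cube([65, 65, 411]);
translate([2124, 423, 0]) cube([65, 65, 411]);


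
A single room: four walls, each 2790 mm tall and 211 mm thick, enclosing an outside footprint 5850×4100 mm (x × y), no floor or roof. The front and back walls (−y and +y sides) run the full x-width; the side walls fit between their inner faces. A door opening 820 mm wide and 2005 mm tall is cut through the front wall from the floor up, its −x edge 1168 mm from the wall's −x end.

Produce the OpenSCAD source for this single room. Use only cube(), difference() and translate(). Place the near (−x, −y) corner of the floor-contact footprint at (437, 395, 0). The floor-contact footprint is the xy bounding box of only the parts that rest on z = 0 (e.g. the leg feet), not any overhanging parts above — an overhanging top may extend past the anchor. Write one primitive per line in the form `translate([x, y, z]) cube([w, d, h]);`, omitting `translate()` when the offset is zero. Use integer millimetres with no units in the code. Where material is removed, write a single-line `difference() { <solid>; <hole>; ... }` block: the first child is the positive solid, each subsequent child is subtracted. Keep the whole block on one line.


difference() { translate([437, 395, 0]) cube([5850, 211, 2790]); translate([1605, 395, 0]) cube([820, 211, 2005]); }
translate([437, 4284, 0]) cube([5850, 211, 2790]);
translate([437, 606, 0]) cube([211, 3678, 2790]);
translate([6076, 606, 0]) cube([211, 3678, 2790]);


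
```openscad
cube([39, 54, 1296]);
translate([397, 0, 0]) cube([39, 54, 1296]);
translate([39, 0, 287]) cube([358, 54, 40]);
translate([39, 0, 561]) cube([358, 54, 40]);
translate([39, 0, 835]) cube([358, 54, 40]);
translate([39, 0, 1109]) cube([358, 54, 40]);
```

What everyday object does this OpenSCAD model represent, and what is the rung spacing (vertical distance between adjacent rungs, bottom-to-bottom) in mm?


A ladder. The rung spacing is 274 mm.

Two tall 39×54 posts with 4 short bars between them — a ladder. Adjacent rungs sit at z = 287 and z = 561, so the spacing is 561 − 287 = 274 mm.


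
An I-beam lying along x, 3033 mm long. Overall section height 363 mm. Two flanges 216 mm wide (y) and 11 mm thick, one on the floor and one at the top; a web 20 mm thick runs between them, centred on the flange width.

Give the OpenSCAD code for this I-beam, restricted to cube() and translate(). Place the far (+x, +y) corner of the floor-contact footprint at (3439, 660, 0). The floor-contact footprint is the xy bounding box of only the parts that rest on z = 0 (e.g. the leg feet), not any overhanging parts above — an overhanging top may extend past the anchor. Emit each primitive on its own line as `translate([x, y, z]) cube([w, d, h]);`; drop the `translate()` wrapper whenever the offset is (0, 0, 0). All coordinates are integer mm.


translate([406, 444, 0]) cube([3033, 216, 11]);
translate([406, 542, 11]) cube([3033, 20, 341]);
translate([406, 444, 352]) cube([3033, 216, 11]);


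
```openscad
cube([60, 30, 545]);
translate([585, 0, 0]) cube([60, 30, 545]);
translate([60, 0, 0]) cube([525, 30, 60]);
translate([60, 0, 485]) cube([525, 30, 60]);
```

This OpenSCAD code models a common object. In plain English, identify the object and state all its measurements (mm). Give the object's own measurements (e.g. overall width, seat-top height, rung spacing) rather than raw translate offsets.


A rectangular picture frame lying in the x–z plane (depth along y). The opening is 525 mm wide (x) by 425 mm tall (z), surrounded by a border 60 mm wide on all four sides. The frame is 30 mm deep and is made of two full-height vertical stiles with two horizontal rails fitted between them.


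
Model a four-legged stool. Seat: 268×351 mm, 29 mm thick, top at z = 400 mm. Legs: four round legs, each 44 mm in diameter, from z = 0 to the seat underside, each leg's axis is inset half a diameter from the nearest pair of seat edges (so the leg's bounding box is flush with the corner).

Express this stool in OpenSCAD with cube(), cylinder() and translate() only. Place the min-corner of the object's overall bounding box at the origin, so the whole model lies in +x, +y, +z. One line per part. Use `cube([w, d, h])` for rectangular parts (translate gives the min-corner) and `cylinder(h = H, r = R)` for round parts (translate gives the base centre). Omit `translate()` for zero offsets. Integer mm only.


translate([0, 0, 371]) cube([268, 351, 29]);
translate([22, 22, 0]) cylinder(h = 371, r = 22);
translate([246, 22, 0]) cylinder(h = 371, r = 22);
translate([22, 329, 0]) cylinder(h = 371, r = 22);
translate([246, 329, 0]) cylinder(h = 371, r = 22);


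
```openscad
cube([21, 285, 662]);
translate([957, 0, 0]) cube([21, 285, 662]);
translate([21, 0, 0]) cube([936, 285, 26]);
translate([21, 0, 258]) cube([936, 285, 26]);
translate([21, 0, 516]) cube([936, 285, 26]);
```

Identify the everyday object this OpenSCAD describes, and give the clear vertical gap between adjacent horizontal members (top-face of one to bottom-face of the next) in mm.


A bookshelf. The clear shelf gap is 232 mm.

Two tall side panels with 3 horizontal boards between them — a bookshelf. The first two shelf undersides are at z = 0 and z = 258; with shelf thickness 26, the clear gap is 258 − 0 − 26 = 232 mm.


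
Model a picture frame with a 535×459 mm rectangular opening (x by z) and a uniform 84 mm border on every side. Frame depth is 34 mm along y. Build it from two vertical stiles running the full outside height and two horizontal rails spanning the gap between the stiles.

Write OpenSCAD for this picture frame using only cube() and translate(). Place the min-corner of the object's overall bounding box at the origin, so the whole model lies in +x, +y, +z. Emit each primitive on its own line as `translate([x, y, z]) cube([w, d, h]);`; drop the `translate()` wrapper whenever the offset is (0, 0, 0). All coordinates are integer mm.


cube([84, 34, 627]);
translate([619, 0, 0]) cube([84, 34, 627]);
translate([84, 0, 0]) cube([535, 34, 84]);
translate([84, 0, 543]) cube([535, 34, 84]);
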